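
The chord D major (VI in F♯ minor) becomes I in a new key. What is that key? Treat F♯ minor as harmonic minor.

D major

The numeral I denotes a major triad on scale degree 1. With D on degree 1, the tonic of the new key is D.
Degree 1 carries a major triad in major keys, so the destination is D major.
Check: the diatonic triads of D major are D (I), Em (ii), F♯m (iii), G (IV), A (V), Bm (vi), C♯dim (vii°) — D major is indeed I.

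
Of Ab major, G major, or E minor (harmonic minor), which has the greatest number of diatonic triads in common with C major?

G major

Triads of C major: C (I), Dm (ii), Em (iii), F (IV), G (V), Am (vi), Bdim (vii°).
Ab major shares 0: none.
G major shares 4: C, Em, G, Am.
E minor (harmonic minor) shares 3: C, Em, Am.
The most common triads (4) are shared with G major.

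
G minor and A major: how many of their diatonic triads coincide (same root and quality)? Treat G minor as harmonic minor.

Diatonic triads of G minor (harmonic minor): Gm (i), Adim (ii°), Bbaug (III+), Cm (iv), D (V), Eb (VI), F#dim (vii°).
Diatonic triads of A major: A (I), Bm (ii), C#m (iii), D (IV), E (V), F#m (vi), G#dim (vii°).
Matching root and quality in both lists: D.
That gives 1 common triad.

1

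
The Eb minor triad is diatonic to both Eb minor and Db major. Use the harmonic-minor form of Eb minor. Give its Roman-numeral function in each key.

The scale of Eb minor (harmonic minor) is Eb F Gb Ab Bb Cb D; Eb is degree 1, and the triad built there (Eb-Gb-Bb) is minor, so it is i.
The scale of Db major is Db Eb F Gb Ab Bb C; Eb is degree 2, and the triad built there (Eb-Gb-Bb) is minor, so it is ii.

i in Eb minor; ii in Db major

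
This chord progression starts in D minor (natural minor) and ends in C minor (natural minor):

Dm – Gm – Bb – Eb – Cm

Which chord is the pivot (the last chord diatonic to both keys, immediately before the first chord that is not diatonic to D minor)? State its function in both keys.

Bb — VI in D minor, VII in C minor

Chords diatonic to D minor: Dm, Edim, F, Gm, Am, Bb, C.
Reading the progression, the first chord not in that set is Eb, so the modulation leaves D minor there.
The chord immediately before Eb is Bb, which is diatonic to both keys: VI in D minor and VII in C minor.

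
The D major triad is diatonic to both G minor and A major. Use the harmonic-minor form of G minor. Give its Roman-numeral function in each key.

The scale of G minor (harmonic minor) is G A Bb C D Eb F#; D is degree 5, and the triad built there (D-F#-A) is major, so it is V.
The scale of A major is A B C# D E F# G#; D is degree 4, and the triad built there (D-F#-A) is major, so it is IV.

V in G minor; IV in A major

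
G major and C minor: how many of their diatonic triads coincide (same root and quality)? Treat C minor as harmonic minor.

1

Diatonic triads of G major: G (I), Am (ii), Bm (iii), C (IV), D (V), Em (vi), F#dim (vii°).
Diatonic triads of C minor (harmonic minor): Cm (i), Ddim (ii°), Ebaug (III+), Fm (iv), G (V), Ab (VI), Bdim (vii°).
Matching root and quality in both lists: G.
That gives 1 common triad.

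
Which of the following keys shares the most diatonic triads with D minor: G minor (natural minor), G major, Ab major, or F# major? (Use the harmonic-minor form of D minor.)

G minor

Triads of D minor (harmonic minor): Dm (i), Edim (ii°), Faug (III+), Gm (iv), A (V), Bb (VI), C#dim (vii°).
G minor (natural minor) shares 3: Dm, Gm, Bb.
G major shares 0: none.
Ab major shares 0: none.
F# major shares 0: none.
The most common triads (3) are shared with G minor.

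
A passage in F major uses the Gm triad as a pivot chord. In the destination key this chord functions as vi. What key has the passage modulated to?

The numeral vi denotes a minor triad on scale degree 6. With G on degree 6, the tonic of the new key is Bb.
Degree 6 carries a minor triad in major keys, so the destination is Bb major.
Check: the diatonic triads of Bb major are Bb (I), Cm (ii), Dm (iii), Eb (IV), F (V), Gm (vi), Adim (vii°) — Gm is indeed vi.

Bb major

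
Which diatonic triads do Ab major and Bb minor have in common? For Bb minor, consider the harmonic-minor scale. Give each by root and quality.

Bbm

Triads in Ab major: Ab major (I), Bb minor (ii), C minor (iii), Db major (IV), Eb major (V), F minor (vi), G diminished (vii°).
Triads in Bb minor (harmonic minor): Bb minor (i), C diminished (ii°), Db augmented (III+), Eb minor (iv), F major (V), Gb major (VI), A diminished (vii°).
Shared triads with their functions: Bb minor (ii in Ab major, i in Bb minor).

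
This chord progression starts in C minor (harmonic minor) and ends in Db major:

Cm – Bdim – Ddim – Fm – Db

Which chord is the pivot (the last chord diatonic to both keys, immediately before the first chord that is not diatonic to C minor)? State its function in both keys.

Fm — iv in C minor, iii in Db major

Chords diatonic to C minor: Cm, Ddim, Ebaug, Fm, G, Ab, Bdim.
Reading the progression, the first chord not in that set is Db, so the modulation leaves C minor there.
The chord immediately before Db is Fm, which is diatonic to both keys: iv in C minor and iii in Db major.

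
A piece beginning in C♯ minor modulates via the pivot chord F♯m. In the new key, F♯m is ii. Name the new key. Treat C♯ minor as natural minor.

The numeral ii denotes a minor triad on scale degree 2. With F♯ on degree 2, the tonic of the new key is E.
Degree 2 carries a minor triad in major keys, so the destination is E major.
Check: the diatonic triads of E major are E (I), F♯m (ii), G♯m (iii), A (IV), B (V), C♯m (vi), D♯dim (vii°) — F♯m is indeed ii.

E major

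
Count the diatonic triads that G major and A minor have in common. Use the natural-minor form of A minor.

4

Diatonic triads of G major: G major (I), A minor (ii), B minor (iii), C major (IV), D major (V), E minor (vi), F# diminished (vii°).
Diatonic triads of A minor (natural minor): A minor (i), B diminished (ii°), C major (III), D minor (iv), E minor (v), F major (VI), G major (VII).
Matching root and quality in both lists: G major, A minor, C major, E minor.
That gives 4 common triads.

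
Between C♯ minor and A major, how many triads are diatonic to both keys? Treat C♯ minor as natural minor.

4

Diatonic triads of C♯ minor (natural minor): C♯m (i), D♯dim (ii°), E (III), F♯m (iv), G♯m (v), A (VI), B (VII).
Diatonic triads of A major: A (I), Bm (ii), C♯m (iii), D (IV), E (V), F♯m (vi), G♯dim (vii°).
Matching root and quality in both lists: C♯m, E, F♯m, A.
That gives 4 common triads.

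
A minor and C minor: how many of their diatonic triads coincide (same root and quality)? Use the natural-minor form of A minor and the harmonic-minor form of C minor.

2

Diatonic triads of A minor (natural minor): Am (i), Bdim (ii°), C (III), Dm (iv), Em (v), F (VI), G (VII).
Diatonic triads of C minor (harmonic minor): Cm (i), Ddim (ii°), Ebaug (III+), Fm (iv), G (V), Ab (VI), Bdim (vii°).
Matching root and quality in both lists: Bdim, G.
That gives 2 common triads.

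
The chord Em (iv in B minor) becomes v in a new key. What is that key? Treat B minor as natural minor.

The numeral v denotes a minor triad on scale degree 5. With E on degree 5, the tonic of the new key is A.
Degree 5 carries a minor triad in natural-minor keys, so the destination is A minor.
Check: the diatonic triads of A minor (natural minor) are Am (i), Bdim (ii°), C (III), Dm (iv), Em (v), F (VI), G (VII) — Em is indeed v.

A minor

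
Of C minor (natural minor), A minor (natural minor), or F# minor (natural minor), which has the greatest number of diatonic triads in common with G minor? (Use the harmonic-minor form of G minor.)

C minor

Triads of G minor (harmonic minor): Gm (i), Adim (ii°), Bbaug (III+), Cm (iv), D (V), Eb (VI), F#dim (vii°).
C minor (natural minor) shares 3: Gm, Cm, Eb.
A minor (natural minor) shares 0: none.
F# minor (natural minor) shares 1: D.
The most common triads (3) are shared with C minor.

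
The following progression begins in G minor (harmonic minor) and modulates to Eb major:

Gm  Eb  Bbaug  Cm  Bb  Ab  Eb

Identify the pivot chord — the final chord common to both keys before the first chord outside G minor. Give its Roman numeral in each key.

Chords diatonic to G minor: Gm, Adim, Bbaug, Cm, D, Eb, F#dim.
Reading the progression, the first chord not in that set is Bb, so the modulation leaves G minor there.
The chord immediately before Bb is Cm, which is diatonic to both keys: iv in G minor and vi in Eb major.

Cm — iv in G minor, vi in Eb major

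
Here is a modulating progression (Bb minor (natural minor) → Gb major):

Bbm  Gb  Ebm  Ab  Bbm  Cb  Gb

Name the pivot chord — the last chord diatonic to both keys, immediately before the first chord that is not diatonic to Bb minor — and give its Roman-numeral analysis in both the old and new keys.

Chords diatonic to Bb minor: Bbm, Cdim, Db, Ebm, Fm, Gb, Ab.
Reading the progression, the first chord not in that set is Cb, so the modulation leaves Bb minor there.
The chord immediately before Cb is Bbm, which is diatonic to both keys: i in Bb minor and iii in Gb major.

Bbm — i in Bb minor, iii in Gb major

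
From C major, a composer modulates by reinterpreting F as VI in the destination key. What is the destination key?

A minor

The numeral VI denotes a major triad on scale degree 6. With F on degree 6, the tonic of the new key is A.
Degree 6 carries a major triad in minor keys, so the destination is A minor.
Check: the diatonic triads of A minor (natural minor) are Am (i), Bdim (ii°), C (III), Dm (iv), Em (v), F (VI), G (VII) — F is indeed VI.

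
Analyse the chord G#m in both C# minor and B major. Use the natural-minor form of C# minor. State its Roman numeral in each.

v in C# minor; vi in B major

The scale of C# minor (natural minor) is C# D# E F# G# A B; G# is degree 5, and the triad built there (G#-B-D#) is minor, so it is v.
The scale of B major is B C# D# E F# G# A#; G# is degree 6, and the triad built there (G#-B-D#) is minor, so it is vi.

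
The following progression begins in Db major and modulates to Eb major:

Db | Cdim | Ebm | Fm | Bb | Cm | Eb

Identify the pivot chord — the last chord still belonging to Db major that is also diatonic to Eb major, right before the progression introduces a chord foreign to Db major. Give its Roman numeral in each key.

Chords diatonic to Db major: Db, Ebm, Fm, Gb, Ab, Bbm, Cdim.
Reading the progression, the first chord not in that set is Bb, so the modulation leaves Db major there.
The chord immediately before Bb is Fm, which is diatonic to both keys: iii in Db major and ii in Eb major.

Fm — iii in Db major, ii in Eb major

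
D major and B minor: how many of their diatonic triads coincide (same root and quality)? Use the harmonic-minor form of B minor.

Diatonic triads of D major: D major (I), E minor (ii), F♯ minor (iii), G major (IV), A major (V), B minor (vi), C♯ diminished (vii°).
Diatonic triads of B minor (harmonic minor): B minor (i), C♯ diminished (ii°), D augmented (III+), E minor (iv), F♯ major (V), G major (VI), A♯ diminished (vii°).
Matching root and quality in both lists: E minor, G major, B minor, C♯ diminished.
That gives 4 common triads.

4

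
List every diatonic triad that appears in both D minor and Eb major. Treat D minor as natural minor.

Triads in D minor (natural minor): Dm (i), Edim (ii°), F (III), Gm (iv), Am (v), Bb (VI), C (VII).
Triads in Eb major: Eb (I), Fm (ii), Gm (iii), Ab (IV), Bb (V), Cm (vi), Ddim (vii°).
Shared triads with their functions: Gm (iv in D minor, iii in Eb major); Bb (VI in D minor, V in Eb major).

Gm, Bb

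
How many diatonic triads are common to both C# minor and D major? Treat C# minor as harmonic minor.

Diatonic triads of C# minor (harmonic minor): C# minor (i), D# diminished (ii°), E augmented (III+), F# minor (iv), G# major (V), A major (VI), B# diminished (vii°).
Diatonic triads of D major: D major (I), E minor (ii), F# minor (iii), G major (IV), A major (V), B minor (vi), C# diminished (vii°).
Matching root and quality in both lists: F# minor, A major.
That gives 2 common triads.

2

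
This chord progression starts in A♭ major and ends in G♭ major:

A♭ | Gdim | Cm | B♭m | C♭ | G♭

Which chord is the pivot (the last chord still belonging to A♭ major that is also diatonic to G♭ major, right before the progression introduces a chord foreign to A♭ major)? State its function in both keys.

B♭m — ii in A♭ major, iii in G♭ major

Chords diatonic to A♭ major: A♭, B♭m, Cm, D♭, E♭, Fm, Gdim.
Reading the progression, the first chord not in that set is C♭, so the modulation leaves A♭ major there.
The chord immediately before C♭ is B♭m, which is diatonic to both keys: ii in A♭ major and iii in G♭ major.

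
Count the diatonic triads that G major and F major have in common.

2

Diatonic triads of G major: G (I), Am (ii), Bm (iii), C (IV), D (V), Em (vi), F#dim (vii°).
Diatonic triads of F major: F (I), Gm (ii), Am (iii), Bb (IV), C (V), Dm (vi), Edim (vii°).
Matching root and quality in both lists: Am, C.
That gives 2 common triads.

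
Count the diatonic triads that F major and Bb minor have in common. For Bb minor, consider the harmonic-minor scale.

1

Diatonic triads of F major: F (I), Gm (ii), Am (iii), Bb (IV), C (V), Dm (vi), Edim (vii°).
Diatonic triads of Bb minor (harmonic minor): Bbm (i), Cdim (ii°), Dbaug (III+), Ebm (iv), F (V), Gb (VI), Adim (vii°).
Matching root and quality in both lists: F.
That gives 1 common triad.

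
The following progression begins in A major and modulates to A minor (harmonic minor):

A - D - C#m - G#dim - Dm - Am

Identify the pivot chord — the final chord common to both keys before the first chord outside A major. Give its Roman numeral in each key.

Chords diatonic to A major: A, Bm, C#m, D, E, F#m, G#dim.
Reading the progression, the first chord not in that set is Dm, so the modulation leaves A major there.
The chord immediately before Dm is G#dim, which is diatonic to both keys: vii° in A major and vii° in A minor.

G#dim — vii° in A major, vii° in A minor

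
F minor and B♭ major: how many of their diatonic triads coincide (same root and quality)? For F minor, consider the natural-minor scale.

2

Diatonic triads of F minor (natural minor): Fm (i), Gdim (ii°), A♭ (III), B♭m (iv), Cm (v), D♭ (VI), E♭ (VII).
Diatonic triads of B♭ major: B♭ (I), Cm (ii), Dm (iii), E♭ (IV), F (V), Gm (vi), Adim (vii°).
Matching root and quality in both lists: Cm, E♭.
That gives 2 common triads.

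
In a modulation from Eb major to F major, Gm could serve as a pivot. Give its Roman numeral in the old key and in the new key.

The scale of Eb major is Eb F G Ab Bb C D; G is degree 3, and the triad built there (G-Bb-D) is minor, so it is iii.
The scale of F major is F G A Bb C D E; G is degree 2, and the triad built there (G-Bb-D) is minor, so it is ii.

iii in Eb major; ii in F major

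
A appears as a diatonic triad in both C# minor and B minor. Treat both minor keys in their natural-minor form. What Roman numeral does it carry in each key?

VI in C# minor; VII in B minor

The scale of C# minor (natural minor) is C# D# E F# G# A B; A is degree 6, and the triad built there (A-C#-E) is major, so it is VI.
The scale of B minor (natural minor) is B C# D E F# G A; A is degree 7, and the triad built there (A-C#-E) is major, so it is VII.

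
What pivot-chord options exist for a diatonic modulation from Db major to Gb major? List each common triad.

Triads in Db major: Db (I), Ebm (ii), Fm (iii), Gb (IV), Ab (V), Bbm (vi), Cdim (vii°).
Triads in Gb major: Gb (I), Abm (ii), Bbm (iii), Cb (IV), Db (V), Ebm (vi), Fdim (vii°).
Shared triads with their functions: Db (I in Db major, V in Gb major); Ebm (ii in Db major, vi in Gb major); Gb (IV in Db major, I in Gb major); Bbm (vi in Db major, iii in Gb major).

Db, Ebm, Gb, Bbm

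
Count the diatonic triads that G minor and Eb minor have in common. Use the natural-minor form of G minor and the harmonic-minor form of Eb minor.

1

Diatonic triads of G minor (natural minor): Gm (i), Adim (ii°), Bb (III), Cm (iv), Dm (v), Eb (VI), F (VII).
Diatonic triads of Eb minor (harmonic minor): Ebm (i), Fdim (ii°), Gbaug (III+), Abm (iv), Bb (V), Cb (VI), Ddim (vii°).
Matching root and quality in both lists: Bb.
That gives 1 common triad.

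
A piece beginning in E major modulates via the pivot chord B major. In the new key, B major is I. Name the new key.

B major

The numeral I denotes a major triad on scale degree 1. With B on degree 1, the tonic of the new key is B.
Degree 1 carries a major triad in major keys, so the destination is B major.
Check: the diatonic triads of B major are B (I), C#m (ii), D#m (iii), E (IV), F# (V), G#m (vi), A#dim (vii°) — B major is indeed I.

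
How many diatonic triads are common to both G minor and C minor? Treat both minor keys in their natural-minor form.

4

Diatonic triads of G minor (natural minor): G minor (i), A diminished (ii°), Bb major (III), C minor (iv), D minor (v), Eb major (VI), F major (VII).
Diatonic triads of C minor (natural minor): C minor (i), D diminished (ii°), Eb major (III), F minor (iv), G minor (v), Ab major (VI), Bb major (VII).
Matching root and quality in both lists: G minor, Bb major, C minor, Eb major.
That gives 4 common triads.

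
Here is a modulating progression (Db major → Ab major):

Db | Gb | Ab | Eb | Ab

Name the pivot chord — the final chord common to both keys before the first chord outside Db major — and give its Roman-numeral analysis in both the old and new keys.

Ab — V in Db major, I in Ab major

Chords diatonic to Db major: Db, Ebm, Fm, Gb, Ab, Bbm, Cdim.
Reading the progression, the first chord not in that set is Eb, so the modulation leaves Db major there.
The chord immediately before Eb is Ab, which is diatonic to both keys: V in Db major and I in Ab major.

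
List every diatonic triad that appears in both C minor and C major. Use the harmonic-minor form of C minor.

G, Bdim

Triads in C minor (harmonic minor): C minor (i), D diminished (ii°), Eb augmented (III+), F minor (iv), G major (V), Ab major (VI), B diminished (vii°).
Triads in C major: C major (I), D minor (ii), E minor (iii), F major (IV), G major (V), A minor (vi), B diminished (vii°).
Shared triads with their functions: G major (V in C minor, V in C major); B diminished (vii° in C minor, vii° in C major).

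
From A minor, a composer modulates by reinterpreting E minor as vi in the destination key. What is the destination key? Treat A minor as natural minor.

The numeral vi denotes a minor triad on scale degree 6. With E on degree 6, the tonic of the new key is G.
Degree 6 carries a minor triad in major keys, so the destination is G major.
Check: the diatonic triads of G major are G (I), Am (ii), Bm (iii), C (IV), D (V), Em (vi), F♯dim (vii°) — E minor is indeed vi.

G major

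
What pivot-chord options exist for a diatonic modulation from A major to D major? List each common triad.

A, Bm, D, F#m

Triads in A major: A major (I), B minor (ii), C# minor (iii), D major (IV), E major (V), F# minor (vi), G# diminished (vii°).
Triads in D major: D major (I), E minor (ii), F# minor (iii), G major (IV), A major (V), B minor (vi), C# diminished (vii°).
Shared triads with their functions: A major (I in A major, V in D major); B minor (ii in A major, vi in D major); D major (IV in A major, I in D major); F# minor (vi in A major, iii in D major).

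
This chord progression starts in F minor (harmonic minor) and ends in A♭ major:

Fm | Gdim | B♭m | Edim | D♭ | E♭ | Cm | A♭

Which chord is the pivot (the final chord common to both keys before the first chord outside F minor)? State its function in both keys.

Chords diatonic to F minor: Fm, Gdim, A♭aug, B♭m, C, D♭, Edim.
Reading the progression, the first chord not in that set is E♭, so the modulation leaves F minor there.
The chord immediately before E♭ is D♭, which is diatonic to both keys: VI in F minor and IV in A♭ major.

D♭ — VI in F minor, IV in A♭ major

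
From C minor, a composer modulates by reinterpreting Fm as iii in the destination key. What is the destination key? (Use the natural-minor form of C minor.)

The numeral iii denotes a minor triad on scale degree 3. With F on degree 3, the tonic of the new key is Db.
Degree 3 carries a minor triad in major keys, so the destination is Db major.
Check: the diatonic triads of Db major are Db (I), Ebm (ii), Fm (iii), Gb (IV), Ab (V), Bbm (vi), Cdim (vii°) — Fm is indeed iii.

Db major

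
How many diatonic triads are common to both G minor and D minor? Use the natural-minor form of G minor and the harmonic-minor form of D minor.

3

Diatonic triads of G minor (natural minor): Gm (i), Adim (ii°), B♭ (III), Cm (iv), Dm (v), E♭ (VI), F (VII).
Diatonic triads of D minor (harmonic minor): Dm (i), Edim (ii°), Faug (III+), Gm (iv), A (V), B♭ (VI), C♯dim (vii°).
Matching root and quality in both lists: Gm, B♭, Dm.
That gives 3 common triads.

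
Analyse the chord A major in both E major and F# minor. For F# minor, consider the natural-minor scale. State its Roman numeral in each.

IV in E major; III in F# minor

The scale of E major is E F# G# A B C# D#; A is degree 4, and the triad built there (A-C#-E) is major, so it is IV.
The scale of F# minor (natural minor) is F# G# A B C# D E; A is degree 3, and the triad built there (A-C#-E) is major, so it is III.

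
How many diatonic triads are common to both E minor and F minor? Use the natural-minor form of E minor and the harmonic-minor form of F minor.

1

Diatonic triads of E minor (natural minor): Em (i), F♯dim (ii°), G (III), Am (iv), Bm (v), C (VI), D (VII).
Diatonic triads of F minor (harmonic minor): Fm (i), Gdim (ii°), A♭aug (III+), B♭m (iv), C (V), D♭ (VI), Edim (vii°).
Matching root and quality in both lists: C.
That gives 1 common triad.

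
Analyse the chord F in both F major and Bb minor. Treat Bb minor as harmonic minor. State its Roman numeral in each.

I in F major; V in Bb minor

The scale of F major is F G A Bb C D E; F is degree 1, and the triad built there (F-A-C) is major, so it is I.
The scale of Bb minor (harmonic minor) is Bb C Db Eb F Gb A; F is degree 5, and the triad built there (F-A-C) is major, so it is V.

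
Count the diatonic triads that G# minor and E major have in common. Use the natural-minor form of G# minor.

4

Diatonic triads of G# minor (natural minor): G#m (i), A#dim (ii°), B (III), C#m (iv), D#m (v), E (VI), F# (VII).
Diatonic triads of E major: E (I), F#m (ii), G#m (iii), A (IV), B (V), C#m (vi), D#dim (vii°).
Matching root and quality in both lists: G#m, B, C#m, E.
That gives 4 common triads.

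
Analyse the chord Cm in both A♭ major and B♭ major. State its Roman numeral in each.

iii in A♭ major; ii in B♭ major

The scale of A♭ major is A♭ B♭ C D♭ E♭ F G; C is degree 3, and the triad built there (C-E♭-G) is minor, so it is iii.
The scale of B♭ major is B♭ C D E♭ F G A; C is degree 2, and the triad built there (C-E♭-G) is minor, so it is ii.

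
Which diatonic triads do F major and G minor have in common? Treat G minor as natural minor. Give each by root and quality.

F, Gm, Bb, Dm

Triads in F major: F major (I), G minor (ii), A minor (iii), Bb major (IV), C major (V), D minor (vi), E diminished (vii°).
Triads in G minor (natural minor): G minor (i), A diminished (ii°), Bb major (III), C minor (iv), D minor (v), Eb major (VI), F major (VII).
Shared triads with their functions: F major (I in F major, VII in G minor); G minor (ii in F major, i in G minor); Bb major (IV in F major, III in G minor); D minor (vi in F major, v in G minor).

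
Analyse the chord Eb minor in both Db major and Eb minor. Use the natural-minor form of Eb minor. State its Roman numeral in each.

The scale of Db major is Db Eb F Gb Ab Bb C; Eb is degree 2, and the triad built there (Eb-Gb-Bb) is minor, so it is ii.
The scale of Eb minor (natural minor) is Eb F Gb Ab Bb Cb Db; Eb is degree 1, and the triad built there (Eb-Gb-Bb) is minor, so it is i.

ii in Db major; i in Eb minor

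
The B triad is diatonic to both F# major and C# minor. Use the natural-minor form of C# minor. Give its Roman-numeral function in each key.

The scale of F# major is F# G# A# B C# D# E#; B is degree 4, and the triad built there (B-D#-F#) is major, so it is IV.
The scale of C# minor (natural minor) is C# D# E F# G# A B; B is degree 7, and the triad built there (B-D#-F#) is major, so it is VII.

IV in F# major; VII in C# minor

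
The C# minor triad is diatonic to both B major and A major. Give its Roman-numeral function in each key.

The scale of B major is B C# D# E F# G# A#; C# is degree 2, and the triad built there (C#-E-G#) is minor, so it is ii.
The scale of A major is A B C# D E F# G#; C# is degree 3, and the triad built there (C#-E-G#) is minor, so it is iii.

ii in B major; iii in A major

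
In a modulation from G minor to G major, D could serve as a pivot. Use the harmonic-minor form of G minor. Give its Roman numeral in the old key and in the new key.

The scale of G minor (harmonic minor) is G A B♭ C D E♭ F♯; D is degree 5, and the triad built there (D-F♯-A) is major, so it is V.
The scale of G major is G A B C D E F♯; D is degree 5, and the triad built there (D-F♯-A) is major, so it is V.

V in G minor; V in G major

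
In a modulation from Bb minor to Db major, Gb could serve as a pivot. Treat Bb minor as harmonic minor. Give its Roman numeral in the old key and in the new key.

VI in Bb minor; IV in Db major

The scale of Bb minor (harmonic minor) is Bb C Db Eb F Gb A; Gb is degree 6, and the triad built there (Gb-Bb-Db) is major, so it is VI.
The scale of Db major is Db Eb F Gb Ab Bb C; Gb is degree 4, and the triad built there (Gb-Bb-Db) is major, so it is IV.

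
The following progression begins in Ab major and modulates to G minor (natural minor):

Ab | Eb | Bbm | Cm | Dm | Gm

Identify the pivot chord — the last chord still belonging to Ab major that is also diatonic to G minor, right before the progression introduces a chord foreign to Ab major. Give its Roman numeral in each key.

Chords diatonic to Ab major: Ab, Bbm, Cm, Db, Eb, Fm, Gdim.
Reading the progression, the first chord not in that set is Dm, so the modulation leaves Ab major there.
The chord immediately before Dm is Cm, which is diatonic to both keys: iii in Ab major and iv in G minor.

Cm — iii in Ab major, iv in G minor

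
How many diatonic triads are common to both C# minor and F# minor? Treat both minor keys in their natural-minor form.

Diatonic triads of C# minor (natural minor): C#m (i), D#dim (ii°), E (III), F#m (iv), G#m (v), A (VI), B (VII).
Diatonic triads of F# minor (natural minor): F#m (i), G#dim (ii°), A (III), Bm (iv), C#m (v), D (VI), E (VII).
Matching root and quality in both lists: C#m, E, F#m, A.
That gives 4 common triads.

4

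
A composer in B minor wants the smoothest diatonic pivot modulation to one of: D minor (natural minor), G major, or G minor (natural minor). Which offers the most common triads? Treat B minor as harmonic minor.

Triads of B minor (harmonic minor): B minor (i), C♯ diminished (ii°), D augmented (III+), E minor (iv), F♯ major (V), G major (VI), A♯ diminished (vii°).
D minor (natural minor) shares 0: none.
G major shares 3: Bm, Em, G.
G minor (natural minor) shares 0: none.
The most common triads (3) are shared with G major.

G major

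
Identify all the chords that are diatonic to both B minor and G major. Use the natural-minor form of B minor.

Triads in B minor (natural minor): B minor (i), C# diminished (ii°), D major (III), E minor (iv), F# minor (v), G major (VI), A major (VII).
Triads in G major: G major (I), A minor (ii), B minor (iii), C major (IV), D major (V), E minor (vi), F# diminished (vii°).
Shared triads with their functions: B minor (i in B minor, iii in G major); D major (III in B minor, V in G major); E minor (iv in B minor, vi in G major); G major (VI in B minor, I in G major).

Bm, D, Em, G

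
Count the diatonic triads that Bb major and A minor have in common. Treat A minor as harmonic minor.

Diatonic triads of Bb major: Bb (I), Cm (ii), Dm (iii), Eb (IV), F (V), Gm (vi), Adim (vii°).
Diatonic triads of A minor (harmonic minor): Am (i), Bdim (ii°), Caug (III+), Dm (iv), E (V), F (VI), G#dim (vii°).
Matching root and quality in both lists: Dm, F.
That gives 2 common triads.

2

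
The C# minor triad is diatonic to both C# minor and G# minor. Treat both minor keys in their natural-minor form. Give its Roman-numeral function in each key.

The scale of C# minor (natural minor) is C# D# E F# G# A B; C# is degree 1, and the triad built there (C#-E-G#) is minor, so it is i.
The scale of G# minor (natural minor) is G# A# B C# D# E F#; C# is degree 4, and the triad built there (C#-E-G#) is minor, so it is iv.

i in C# minor; iv in G# minor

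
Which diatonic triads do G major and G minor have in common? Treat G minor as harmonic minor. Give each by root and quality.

Triads in G major: G major (I), A minor (ii), B minor (iii), C major (IV), D major (V), E minor (vi), F# diminished (vii°).
Triads in G minor (harmonic minor): G minor (i), A diminished (ii°), Bb augmented (III+), C minor (iv), D major (V), Eb major (VI), F# diminished (vii°).
Shared triads with their functions: D major (V in G major, V in G minor); F# diminished (vii° in G major, vii° in G minor).

D, F#dim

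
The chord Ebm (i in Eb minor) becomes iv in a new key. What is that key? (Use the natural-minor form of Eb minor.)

The numeral iv denotes a minor triad on scale degree 4. With Eb on degree 4, the tonic of the new key is Bb.
Degree 4 carries a minor triad in minor keys, so the destination is Bb minor.
Check: the diatonic triads of Bb minor (natural minor) are Bbm (i), Cdim (ii°), Db (III), Ebm (iv), Fm (v), Gb (VI), Ab (VII) — Ebm is indeed iv.

Bb minor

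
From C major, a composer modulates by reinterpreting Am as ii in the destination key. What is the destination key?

The numeral ii denotes a minor triad on scale degree 2. With A on degree 2, the tonic of the new key is G.
Degree 2 carries a minor triad in major keys, so the destination is G major.
Check: the diatonic triads of G major are G (I), Am (ii), Bm (iii), C (IV), D (V), Em (vi), F#dim (vii°) — Am is indeed ii.

G major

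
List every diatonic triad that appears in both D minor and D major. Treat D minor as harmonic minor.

A, C♯dim

Triads in D minor (harmonic minor): D minor (i), E diminished (ii°), F augmented (III+), G minor (iv), A major (V), B♭ major (VI), C♯ diminished (vii°).
Triads in D major: D major (I), E minor (ii), F♯ minor (iii), G major (IV), A major (V), B minor (vi), C♯ diminished (vii°).
Shared triads with their functions: A major (V in D minor, V in D major); C♯ diminished (vii° in D minor, vii° in D major).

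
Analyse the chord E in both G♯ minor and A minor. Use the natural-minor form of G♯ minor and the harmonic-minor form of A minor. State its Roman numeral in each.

The scale of G♯ minor (natural minor) is G♯ A♯ B C♯ D♯ E F♯; E is degree 6, and the triad built there (E-G♯-B) is major, so it is VI.
The scale of A minor (harmonic minor) is A B C D E F G♯; E is degree 5, and the triad built there (E-G♯-B) is major, so it is V.

VI in G♯ minor; V in A minor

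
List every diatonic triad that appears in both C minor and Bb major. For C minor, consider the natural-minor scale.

Cm, Eb, Gm, Bb

Triads in C minor (natural minor): C minor (i), D diminished (ii°), Eb major (III), F minor (iv), G minor (v), Ab major (VI), Bb major (VII).
Triads in Bb major: Bb major (I), C minor (ii), D minor (iii), Eb major (IV), F major (V), G minor (vi), A diminished (vii°).
Shared triads with their functions: C minor (i in C minor, ii in Bb major); Eb major (III in C minor, IV in Bb major); G minor (v in C minor, vi in Bb major); Bb major (VII in C minor, I in Bb major).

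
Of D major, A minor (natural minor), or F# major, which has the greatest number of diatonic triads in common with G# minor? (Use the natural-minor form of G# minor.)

F# major

Triads of G# minor (natural minor): G# minor (i), A# diminished (ii°), B major (III), C# minor (iv), D# minor (v), E major (VI), F# major (VII).
D major shares 0: none.
A minor (natural minor) shares 0: none.
F# major shares 4: G#m, B, D#m, F#.
The most common triads (4) are shared with F# major.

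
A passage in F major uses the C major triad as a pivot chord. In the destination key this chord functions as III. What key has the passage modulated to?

The numeral III denotes a major triad on scale degree 3. With C on degree 3, the tonic of the new key is A.
Degree 3 carries a major triad in natural-minor keys, so the destination is A minor.
Check: the diatonic triads of A minor (natural minor) are Am (i), Bdim (ii°), C (III), Dm (iv), Em (v), F (VI), G (VII) — C major is indeed III.

A minor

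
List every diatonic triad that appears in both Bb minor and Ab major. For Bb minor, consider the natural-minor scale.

Bbm, Db, Fm, Ab

Triads in Bb minor (natural minor): Bb minor (i), C diminished (ii°), Db major (III), Eb minor (iv), F minor (v), Gb major (VI), Ab major (VII).
Triads in Ab major: Ab major (I), Bb minor (ii), C minor (iii), Db major (IV), Eb major (V), F minor (vi), G diminished (vii°).
Shared triads with their functions: Bb minor (i in Bb minor, ii in Ab major); Db major (III in Bb minor, IV in Ab major); F minor (v in Bb minor, vi in Ab major); Ab major (VII in Bb minor, I in Ab major).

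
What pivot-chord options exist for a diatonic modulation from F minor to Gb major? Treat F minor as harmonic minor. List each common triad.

Triads in F minor (harmonic minor): Fm (i), Gdim (ii°), Abaug (III+), Bbm (iv), C (V), Db (VI), Edim (vii°).
Triads in Gb major: Gb (I), Abm (ii), Bbm (iii), Cb (IV), Db (V), Ebm (vi), Fdim (vii°).
Shared triads with their functions: Bbm (iv in F minor, iii in Gb major); Db (VI in F minor, V in Gb major).

Bbm, Db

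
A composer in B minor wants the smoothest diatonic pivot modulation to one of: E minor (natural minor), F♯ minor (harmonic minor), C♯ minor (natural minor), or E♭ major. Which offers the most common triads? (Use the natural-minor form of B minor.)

Triads of B minor (natural minor): Bm (i), C♯dim (ii°), D (III), Em (iv), F♯m (v), G (VI), A (VII).
E minor (natural minor) shares 4: Bm, D, Em, G.
F♯ minor (harmonic minor) shares 3: Bm, D, F♯m.
C♯ minor (natural minor) shares 2: F♯m, A.
E♭ major shares 0: none.
The most common triads (4) are shared with E minor.

E minor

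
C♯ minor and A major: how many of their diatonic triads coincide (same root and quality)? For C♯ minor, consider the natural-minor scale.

4

Diatonic triads of C♯ minor (natural minor): C♯m (i), D♯dim (ii°), E (III), F♯m (iv), G♯m (v), A (VI), B (VII).
Diatonic triads of A major: A (I), Bm (ii), C♯m (iii), D (IV), E (V), F♯m (vi), G♯dim (vii°).
Matching root and quality in both lists: C♯m, E, F♯m, A.
That gives 4 common triads.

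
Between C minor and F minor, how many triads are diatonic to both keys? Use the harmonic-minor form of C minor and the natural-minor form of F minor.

3

Diatonic triads of C minor (harmonic minor): Cm (i), Ddim (ii°), Ebaug (III+), Fm (iv), G (V), Ab (VI), Bdim (vii°).
Diatonic triads of F minor (natural minor): Fm (i), Gdim (ii°), Ab (III), Bbm (iv), Cm (v), Db (VI), Eb (VII).
Matching root and quality in both lists: Cm, Fm, Ab.
That gives 3 common triads.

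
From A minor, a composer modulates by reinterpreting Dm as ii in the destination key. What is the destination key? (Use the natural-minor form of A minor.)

The numeral ii denotes a minor triad on scale degree 2. With D on degree 2, the tonic of the new key is C.
Degree 2 carries a minor triad in major keys, so the destination is C major.
Check: the diatonic triads of C major are C (I), Dm (ii), Em (iii), F (IV), G (V), Am (vi), Bdim (vii°) — Dm is indeed ii.

C major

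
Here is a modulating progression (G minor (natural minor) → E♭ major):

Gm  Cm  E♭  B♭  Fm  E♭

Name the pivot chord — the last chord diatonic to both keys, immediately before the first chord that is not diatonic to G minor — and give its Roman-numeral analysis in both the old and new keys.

Chords diatonic to G minor: Gm, Adim, B♭, Cm, Dm, E♭, F.
Reading the progression, the first chord not in that set is Fm, so the modulation leaves G minor there.
The chord immediately before Fm is B♭, which is diatonic to both keys: III in G minor and V in E♭ major.

B♭ — III in G minor, V in E♭ major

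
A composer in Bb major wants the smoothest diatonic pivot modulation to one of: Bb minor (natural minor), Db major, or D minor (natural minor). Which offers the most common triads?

Triads of Bb major: Bb (I), Cm (ii), Dm (iii), Eb (IV), F (V), Gm (vi), Adim (vii°).
Bb minor (natural minor) shares 0: none.
Db major shares 0: none.
D minor (natural minor) shares 4: Bb, Dm, F, Gm.
The most common triads (4) are shared with D minor.

D minor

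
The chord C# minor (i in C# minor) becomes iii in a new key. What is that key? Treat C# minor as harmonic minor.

A major

The numeral iii denotes a minor triad on scale degree 3. With C# on degree 3, the tonic of the new key is A.
Degree 3 carries a minor triad in major keys, so the destination is A major.
Check: the diatonic triads of A major are A (I), Bm (ii), C#m (iii), D (IV), E (V), F#m (vi), G#dim (vii°) — C# minor is indeed iii.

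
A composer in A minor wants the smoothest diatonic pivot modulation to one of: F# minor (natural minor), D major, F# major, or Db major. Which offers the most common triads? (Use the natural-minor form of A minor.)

D major

Triads of A minor (natural minor): A minor (i), B diminished (ii°), C major (III), D minor (iv), E minor (v), F major (VI), G major (VII).
F# minor (natural minor) shares 0: none.
D major shares 2: Em, G.
F# major shares 0: none.
Db major shares 0: none.
The most common triads (2) are shared with D major.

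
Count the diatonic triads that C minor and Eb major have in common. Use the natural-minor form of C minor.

Diatonic triads of C minor (natural minor): C minor (i), D diminished (ii°), Eb major (III), F minor (iv), G minor (v), Ab major (VI), Bb major (VII).
Diatonic triads of Eb major: Eb major (I), F minor (ii), G minor (iii), Ab major (IV), Bb major (V), C minor (vi), D diminished (vii°).
Matching root and quality in both lists: C minor, D diminished, Eb major, F minor, G minor, Ab major, Bb major.
That gives 7 common triads.

7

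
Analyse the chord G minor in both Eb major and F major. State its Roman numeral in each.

iii in Eb major; ii in F major

The scale of Eb major is Eb F G Ab Bb C D; G is degree 3, and the triad built there (G-Bb-D) is minor, so it is iii.
The scale of F major is F G A Bb C D E; G is degree 2, and the triad built there (G-Bb-D) is minor, so it is ii.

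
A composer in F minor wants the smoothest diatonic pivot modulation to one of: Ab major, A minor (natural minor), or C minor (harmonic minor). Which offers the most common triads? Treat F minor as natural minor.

Ab major

Triads of F minor (natural minor): F minor (i), G diminished (ii°), Ab major (III), Bb minor (iv), C minor (v), Db major (VI), Eb major (VII).
Ab major shares 7: Fm, Gdim, Ab, Bbm, Cm, Db, Eb.
A minor (natural minor) shares 0: none.
C minor (harmonic minor) shares 3: Fm, Ab, Cm.
The most common triads (7) are shared with Ab major.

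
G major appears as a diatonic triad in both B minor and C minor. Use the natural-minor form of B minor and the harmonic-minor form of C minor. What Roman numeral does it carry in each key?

The scale of B minor (natural minor) is B C♯ D E F♯ G A; G is degree 6, and the triad built there (G-B-D) is major, so it is VI.
The scale of C minor (harmonic minor) is C D E♭ F G A♭ B; G is degree 5, and the triad built there (G-B-D) is major, so it is V.

VI in B minor; V in C minor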